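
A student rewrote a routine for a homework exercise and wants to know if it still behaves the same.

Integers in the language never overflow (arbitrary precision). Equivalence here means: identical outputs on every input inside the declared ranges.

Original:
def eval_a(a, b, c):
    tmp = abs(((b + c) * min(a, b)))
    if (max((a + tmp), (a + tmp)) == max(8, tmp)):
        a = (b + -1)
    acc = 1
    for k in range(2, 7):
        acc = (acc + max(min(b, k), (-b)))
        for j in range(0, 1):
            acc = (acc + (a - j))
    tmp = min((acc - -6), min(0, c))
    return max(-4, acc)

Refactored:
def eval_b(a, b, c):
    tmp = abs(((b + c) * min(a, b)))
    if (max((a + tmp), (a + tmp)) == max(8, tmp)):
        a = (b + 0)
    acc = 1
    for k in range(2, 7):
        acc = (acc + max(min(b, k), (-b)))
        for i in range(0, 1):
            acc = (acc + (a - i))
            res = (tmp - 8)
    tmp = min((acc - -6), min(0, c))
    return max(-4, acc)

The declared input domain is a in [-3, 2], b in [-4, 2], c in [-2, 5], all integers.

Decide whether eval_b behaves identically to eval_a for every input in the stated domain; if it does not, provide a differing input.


Evaluate both at a=0, b=-4, c=-2.
eval_a: tmp = 24; (max((a + tmp), (a + tmp)) == max(8, tmp)) -> true; a = -5; acc = 1; [k=2]; acc = 5; [j=0]; acc = 0; [k=3]; acc = 4; [j=0]; acc = -1; [k=4]; acc = 3; [j=0]; acc = -2; [k=5]; acc = 2; [j=0]; acc = -3; [k=6]; acc = 1; [j=0]; acc = -4; tmp = -2; return -4
eval_b: tmp = 24; (max((a + tmp), (a + tmp)) == max(8, tmp)) -> true; a = -4; acc = 1; [k=2]; acc = 5; [i=0]; acc = 1; res = 16; [k=3]; acc = 5; [i=0]; acc = 1; res = 16; [k=4]; acc = 5; [i=0]; acc = 1; res = 16; [k=5]; acc = 5; [i=0]; acc = 1; res = 16; [k=6]; acc = 5; [i=0]; acc = 1; res = 16; tmp = -2; return 1
-4 against 1: the behavior changed.
verdict: not equivalent; witness: a=0, b=-4, c=-2


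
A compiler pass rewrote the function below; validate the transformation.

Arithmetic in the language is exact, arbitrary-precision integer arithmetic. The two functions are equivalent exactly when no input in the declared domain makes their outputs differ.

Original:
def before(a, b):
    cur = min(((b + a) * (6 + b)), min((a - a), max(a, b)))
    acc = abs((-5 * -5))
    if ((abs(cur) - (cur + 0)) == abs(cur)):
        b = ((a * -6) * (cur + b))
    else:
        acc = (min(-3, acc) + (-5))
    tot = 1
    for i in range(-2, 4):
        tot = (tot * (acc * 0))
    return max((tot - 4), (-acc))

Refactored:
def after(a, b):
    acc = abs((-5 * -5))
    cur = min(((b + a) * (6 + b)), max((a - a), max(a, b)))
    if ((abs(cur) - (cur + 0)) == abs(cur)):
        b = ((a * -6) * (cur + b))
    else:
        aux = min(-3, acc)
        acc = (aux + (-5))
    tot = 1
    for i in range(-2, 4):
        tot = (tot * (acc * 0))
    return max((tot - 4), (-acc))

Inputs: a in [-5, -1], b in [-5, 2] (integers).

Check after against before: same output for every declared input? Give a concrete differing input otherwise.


Take a=-1, b=2.
before: cur=0, then acc=25, then ((abs(cur) - (cur + 0)) == abs(cur)) is true, then b=12, then tot=1, then (i=-2), then tot=0, then (i=-1), then tot=0, then (i=0), then tot=0, then (i=1), then tot=0, then (i=2), then tot=0, then (i=3), then tot=0, then returns -4
after: acc=25, then cur=2, then ((abs(cur) - (cur + 0)) == abs(cur)) is false, then aux=-3, then acc=-8, then tot=1, then (i=-2), then tot=0, then (i=-1), then tot=0, then (i=0), then tot=0, then (i=1), then tot=0, then (i=2), then tot=0, then (i=3), then tot=0, then returns 8
-4 vs 8 — the two versions disagree here.
verdict: not equivalent; witness: a=-1, b=2


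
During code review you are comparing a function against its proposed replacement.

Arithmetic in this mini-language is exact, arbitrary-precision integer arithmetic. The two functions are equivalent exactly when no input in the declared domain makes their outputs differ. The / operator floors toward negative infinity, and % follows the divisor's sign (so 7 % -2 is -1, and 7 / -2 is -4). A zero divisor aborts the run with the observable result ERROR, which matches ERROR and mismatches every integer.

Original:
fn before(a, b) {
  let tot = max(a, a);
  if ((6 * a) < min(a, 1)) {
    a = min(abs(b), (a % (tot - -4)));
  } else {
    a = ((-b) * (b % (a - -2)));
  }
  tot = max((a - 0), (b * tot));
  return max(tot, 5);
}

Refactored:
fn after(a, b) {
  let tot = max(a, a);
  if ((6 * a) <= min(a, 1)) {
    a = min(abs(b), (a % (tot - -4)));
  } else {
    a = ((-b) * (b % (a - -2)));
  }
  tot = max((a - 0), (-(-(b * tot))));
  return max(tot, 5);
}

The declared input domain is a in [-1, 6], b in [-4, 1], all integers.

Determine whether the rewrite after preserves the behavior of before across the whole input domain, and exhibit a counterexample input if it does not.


The one real change (`((6 * a) < min(a, 1))` became `((6 * a) <= min(a, 1))`) has no effect anywhere in the declared ranges; all 48 inputs agree.
verdict: equivalent


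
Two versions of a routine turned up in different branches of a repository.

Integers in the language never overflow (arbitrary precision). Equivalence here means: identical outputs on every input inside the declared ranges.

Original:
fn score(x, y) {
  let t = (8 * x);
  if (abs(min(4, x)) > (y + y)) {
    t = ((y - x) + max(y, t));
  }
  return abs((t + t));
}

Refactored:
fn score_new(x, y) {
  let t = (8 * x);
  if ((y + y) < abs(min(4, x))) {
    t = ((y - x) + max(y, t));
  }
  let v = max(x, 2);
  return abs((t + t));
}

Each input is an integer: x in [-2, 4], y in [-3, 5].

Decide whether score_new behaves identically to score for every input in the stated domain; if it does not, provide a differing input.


The two versions differ — the changes include min/max/abs usage differs; also constant usage differs; also statement counts differ; also local variable names differ; also comparison usage differs.
As a probe, take x=4, y=4: score runs t := 32 | (abs(min(4, x)) > (y + y)): false | result 64; score_new runs t := 32 | ((y + y) < abs(min(4, x))): false | v := 4 | result 64; both end at 64.
An exhaustive pass over the 63 declared inputs shows identical outputs.
verdict: equivalent


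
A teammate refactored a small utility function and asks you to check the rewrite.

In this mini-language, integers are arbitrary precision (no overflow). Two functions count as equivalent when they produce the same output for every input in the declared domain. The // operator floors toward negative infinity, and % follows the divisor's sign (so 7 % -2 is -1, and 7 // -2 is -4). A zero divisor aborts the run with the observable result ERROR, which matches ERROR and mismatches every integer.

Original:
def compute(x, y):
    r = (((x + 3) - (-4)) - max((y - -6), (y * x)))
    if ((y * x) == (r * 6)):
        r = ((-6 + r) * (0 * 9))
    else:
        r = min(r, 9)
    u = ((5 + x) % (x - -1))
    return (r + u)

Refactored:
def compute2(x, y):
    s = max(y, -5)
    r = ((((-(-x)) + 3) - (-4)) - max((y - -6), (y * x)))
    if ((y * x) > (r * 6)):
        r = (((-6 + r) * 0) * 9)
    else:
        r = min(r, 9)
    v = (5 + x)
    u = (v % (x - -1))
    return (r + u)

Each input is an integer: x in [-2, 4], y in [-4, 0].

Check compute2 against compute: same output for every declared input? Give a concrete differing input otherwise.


Evaluate both at x=-2, y=-4.
compute: r = -3; ((y * x) == (r * 6)) -> false; r = -3; u = 0; return -3
compute2: s = -4; r = -3; ((y * x) > (r * 6)) -> true; r = 0; v = 3; u = 0; return 0
-3 and 0 differ, so these are not the same function on this domain.
verdict: not equivalent; witness: x=-2, y=-4


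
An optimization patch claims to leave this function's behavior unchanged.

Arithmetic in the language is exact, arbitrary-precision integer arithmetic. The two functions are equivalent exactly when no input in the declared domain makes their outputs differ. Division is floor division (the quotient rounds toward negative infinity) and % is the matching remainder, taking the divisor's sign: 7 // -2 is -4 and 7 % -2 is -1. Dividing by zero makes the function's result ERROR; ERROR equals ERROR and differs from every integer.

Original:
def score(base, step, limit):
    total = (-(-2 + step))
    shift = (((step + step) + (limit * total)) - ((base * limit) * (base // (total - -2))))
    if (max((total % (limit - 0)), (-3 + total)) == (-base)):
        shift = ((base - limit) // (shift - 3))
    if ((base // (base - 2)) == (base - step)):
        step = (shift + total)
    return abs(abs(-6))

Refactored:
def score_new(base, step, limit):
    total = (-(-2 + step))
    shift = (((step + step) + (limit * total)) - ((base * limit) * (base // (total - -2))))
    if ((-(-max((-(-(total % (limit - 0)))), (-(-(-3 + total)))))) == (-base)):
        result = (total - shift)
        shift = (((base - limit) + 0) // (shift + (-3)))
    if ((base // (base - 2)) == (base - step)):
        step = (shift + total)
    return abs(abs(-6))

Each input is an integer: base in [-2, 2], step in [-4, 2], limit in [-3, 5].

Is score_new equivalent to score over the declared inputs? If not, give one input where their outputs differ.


Equivalent — the differences include local variable names differ; and statement counts differ; and constant usage differs; and arithmetic usage differs, yet no declared input distinguishes the two.
As a probe, take base=0, step=-1, limit=2: score runs total=3, then shift=4, then (max((total % (limit - 0)), (-3 + total)) == (-base)) is false, then ((base // (base - 2)) == (base - step)) is false, then returns 6; score_new runs total=3, then shift=4, then ((-(-max((-(-(total % (limit - 0)))), (-(-(-3 + total)))))) == (-base)) is false, then ((base // (base - 2)) == (base - step)) is false, then returns 6; both end at 6.
An exhaustive pass over the 315 declared inputs shows identical outputs.
verdict: equivalent


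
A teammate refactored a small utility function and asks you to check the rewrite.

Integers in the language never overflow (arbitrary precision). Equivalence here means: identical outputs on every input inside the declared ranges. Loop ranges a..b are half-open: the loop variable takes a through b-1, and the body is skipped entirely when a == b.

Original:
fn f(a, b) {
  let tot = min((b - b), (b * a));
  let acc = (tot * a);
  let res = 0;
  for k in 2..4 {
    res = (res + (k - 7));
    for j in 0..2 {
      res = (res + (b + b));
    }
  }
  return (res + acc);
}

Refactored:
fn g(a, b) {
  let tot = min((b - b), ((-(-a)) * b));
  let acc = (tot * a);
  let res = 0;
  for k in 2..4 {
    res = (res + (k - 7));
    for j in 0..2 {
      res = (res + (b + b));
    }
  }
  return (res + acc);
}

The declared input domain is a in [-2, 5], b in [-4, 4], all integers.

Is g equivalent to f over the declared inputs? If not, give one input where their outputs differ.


Side by side, the visible changes include: same computation, different form.
One worked example (a=4, b=4) — f: tot = 0; acc = 0; res = 0; [k=2]; res = -5; [j=0]; res = 3; [j=1]; res = 11; [k=3]; res = 7; [j=0]; res = 15; [j=1]; res = 23; return 23; g: tot = 0; acc = 0; res = 0; [k=2]; res = -5; [j=0]; res = 3; [j=1]; res = 11; [k=3]; res = 7; [j=0]; res = 15; [j=1]; res = 23; return 23; agreement on 23.
Checked all 72 inputs in the declared domain: the outputs agree on every one.
verdict: equivalent


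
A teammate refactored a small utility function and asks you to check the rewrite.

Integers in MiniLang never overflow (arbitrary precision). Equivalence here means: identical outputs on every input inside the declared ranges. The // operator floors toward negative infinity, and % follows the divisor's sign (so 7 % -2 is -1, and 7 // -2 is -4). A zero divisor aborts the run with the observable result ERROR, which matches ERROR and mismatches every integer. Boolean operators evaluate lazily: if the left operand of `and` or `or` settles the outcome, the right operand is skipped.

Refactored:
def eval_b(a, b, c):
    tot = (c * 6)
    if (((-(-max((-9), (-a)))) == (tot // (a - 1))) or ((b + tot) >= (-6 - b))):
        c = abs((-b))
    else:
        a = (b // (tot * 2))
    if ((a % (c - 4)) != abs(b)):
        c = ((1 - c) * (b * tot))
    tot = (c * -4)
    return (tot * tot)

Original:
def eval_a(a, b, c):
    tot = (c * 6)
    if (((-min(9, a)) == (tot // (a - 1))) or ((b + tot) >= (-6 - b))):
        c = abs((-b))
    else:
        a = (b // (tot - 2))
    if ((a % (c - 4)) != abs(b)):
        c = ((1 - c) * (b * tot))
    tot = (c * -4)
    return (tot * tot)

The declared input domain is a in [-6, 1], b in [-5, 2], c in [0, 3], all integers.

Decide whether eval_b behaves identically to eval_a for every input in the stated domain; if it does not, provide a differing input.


Try a=-6, b=-5, c=0.
eval_a: tot = 0; (((-min(9, a)) == (tot // (a - 1))) or ((b + tot) >= (-6 - b))) -> false; a = 2; ((a % (c - 4)) != abs(b)) -> true; c = 0; tot = 0; return 0
eval_b: tot = 0; (((-(-max((-9), (-a)))) == (tot // (a - 1))) or ((b + tot) >= (-6 - b))) -> false; division by zero -> ERROR
0 != ERROR, so the rewrite changes behavior.
verdict: not equivalent; witness: a=-6, b=-5, c=0


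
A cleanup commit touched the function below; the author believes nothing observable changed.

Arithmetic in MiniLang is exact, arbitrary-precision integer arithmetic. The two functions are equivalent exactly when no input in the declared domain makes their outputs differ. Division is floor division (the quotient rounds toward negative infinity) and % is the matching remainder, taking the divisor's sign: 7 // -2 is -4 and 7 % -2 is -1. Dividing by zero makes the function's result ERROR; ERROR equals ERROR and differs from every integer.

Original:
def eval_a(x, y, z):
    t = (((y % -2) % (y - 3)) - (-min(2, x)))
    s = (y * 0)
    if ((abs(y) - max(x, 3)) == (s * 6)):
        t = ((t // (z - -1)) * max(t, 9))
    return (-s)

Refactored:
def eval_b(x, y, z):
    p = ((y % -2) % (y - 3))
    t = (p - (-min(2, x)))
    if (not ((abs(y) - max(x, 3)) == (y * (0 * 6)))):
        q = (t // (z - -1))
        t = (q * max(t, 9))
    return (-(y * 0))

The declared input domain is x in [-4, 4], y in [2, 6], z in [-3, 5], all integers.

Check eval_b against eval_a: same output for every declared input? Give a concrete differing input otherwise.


Take x=-4, y=2, z=-1.
eval_a: t := -4 | s := 0 | ((abs(y) - max(x, 3)) == (s * 6)): false | result 0
eval_b: p := 0 | t := -4 | (not ((abs(y) - max(x, 3)) == (y * (0 * 6)))): true | divide-by-zero, output ERROR
0 vs ERROR — the two versions disagree here.
verdict: not equivalent; witness: x=-4, y=2, z=-1


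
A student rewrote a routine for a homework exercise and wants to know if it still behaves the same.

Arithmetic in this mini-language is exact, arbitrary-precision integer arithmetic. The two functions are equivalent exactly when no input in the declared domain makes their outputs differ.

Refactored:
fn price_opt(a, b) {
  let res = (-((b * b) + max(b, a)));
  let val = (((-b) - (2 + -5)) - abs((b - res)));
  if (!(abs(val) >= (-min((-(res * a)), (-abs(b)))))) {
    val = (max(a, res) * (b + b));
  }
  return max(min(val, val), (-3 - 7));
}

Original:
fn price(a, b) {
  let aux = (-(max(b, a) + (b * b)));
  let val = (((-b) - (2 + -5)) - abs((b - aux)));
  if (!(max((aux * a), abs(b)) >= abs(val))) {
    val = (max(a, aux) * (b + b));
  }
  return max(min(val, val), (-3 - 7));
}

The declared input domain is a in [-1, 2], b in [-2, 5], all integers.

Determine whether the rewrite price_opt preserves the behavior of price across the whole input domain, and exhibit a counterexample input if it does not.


a=-1, b=-1 yields 0 from price but 3 from price_opt.
verdict: not equivalent; witness: a=-1, b=-1


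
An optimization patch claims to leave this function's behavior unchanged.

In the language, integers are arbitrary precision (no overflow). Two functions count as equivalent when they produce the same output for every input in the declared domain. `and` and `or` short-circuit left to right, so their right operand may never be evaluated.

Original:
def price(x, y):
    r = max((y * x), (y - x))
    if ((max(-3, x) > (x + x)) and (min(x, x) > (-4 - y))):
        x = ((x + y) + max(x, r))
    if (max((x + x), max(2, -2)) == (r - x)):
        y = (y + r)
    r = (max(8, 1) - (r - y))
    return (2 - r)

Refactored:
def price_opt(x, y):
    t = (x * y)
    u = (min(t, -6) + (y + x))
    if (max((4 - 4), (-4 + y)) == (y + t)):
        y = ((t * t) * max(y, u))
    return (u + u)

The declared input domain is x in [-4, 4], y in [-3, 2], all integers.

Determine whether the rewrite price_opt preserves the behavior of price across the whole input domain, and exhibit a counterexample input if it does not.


Take x=-4, y=-3.
price: r := 12 | ((max(-3, x) > (x + x)) and (min(x, x) > (-4 - y))): false | (max((x + x), max(2, -2)) == (r - x)): false | r := -7 | result 9
price_opt: t := 12 | u := -13 | (max((4 - 4), (-4 + y)) == (y + t)): false | result -26
9 != -26, so the rewrite changes behavior.
verdict: not equivalent; witness: x=-4, y=-3


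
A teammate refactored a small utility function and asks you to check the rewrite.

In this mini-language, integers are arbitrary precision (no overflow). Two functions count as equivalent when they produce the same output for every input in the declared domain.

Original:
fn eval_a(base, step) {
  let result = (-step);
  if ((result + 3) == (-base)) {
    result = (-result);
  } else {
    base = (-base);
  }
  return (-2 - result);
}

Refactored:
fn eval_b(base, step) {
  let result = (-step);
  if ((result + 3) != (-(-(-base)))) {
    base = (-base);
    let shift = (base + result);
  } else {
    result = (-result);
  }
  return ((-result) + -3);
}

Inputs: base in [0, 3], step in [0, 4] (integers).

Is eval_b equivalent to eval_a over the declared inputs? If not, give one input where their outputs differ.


Evaluate both at base=0, step=0.
eval_a: result = 0; ((result + 3) == (-base)) -> false; base = 0; return -2
eval_b: result = 0; ((result + 3) != (-(-(-base)))) -> true; base = 0; shift = 0; return -3
-2 vs -3 — the two versions disagree here.
verdict: not equivalent; witness: base=0, step=0


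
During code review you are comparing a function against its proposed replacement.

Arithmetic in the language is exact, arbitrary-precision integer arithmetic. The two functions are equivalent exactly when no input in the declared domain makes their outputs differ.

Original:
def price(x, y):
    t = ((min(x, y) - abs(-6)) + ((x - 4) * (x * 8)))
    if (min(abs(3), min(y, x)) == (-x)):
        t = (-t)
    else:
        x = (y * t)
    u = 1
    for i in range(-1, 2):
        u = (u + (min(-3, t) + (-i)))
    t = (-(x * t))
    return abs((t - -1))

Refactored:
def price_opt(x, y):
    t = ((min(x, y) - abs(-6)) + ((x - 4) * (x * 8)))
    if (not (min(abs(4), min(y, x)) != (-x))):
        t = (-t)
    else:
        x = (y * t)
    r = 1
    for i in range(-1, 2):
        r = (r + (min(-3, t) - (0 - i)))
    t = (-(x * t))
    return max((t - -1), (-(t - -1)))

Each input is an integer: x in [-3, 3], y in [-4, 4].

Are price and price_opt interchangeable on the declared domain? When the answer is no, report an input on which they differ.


The one real change (`3` became `4`) has no effect anywhere in the declared ranges.
Tracing x=0, y=0: price: t = -6; (min(abs(3), min(y, x)) == (-x)) -> true; t = 6; u = 1; [i=-1]; u = -1; [i=0]; u = -4; [i=1]; u = -8; t = 0; return 1 | price_opt: t = -6; (not (min(abs(4), min(y, x)) != (-x))) -> true; t = 6; r = 1; [i=-1]; r = -3; [i=0]; r = -6; [i=1]; r = -8; t = 0; return 1 — matching result 1.
Across all 63 domain points the two functions coincide.
verdict: equivalent


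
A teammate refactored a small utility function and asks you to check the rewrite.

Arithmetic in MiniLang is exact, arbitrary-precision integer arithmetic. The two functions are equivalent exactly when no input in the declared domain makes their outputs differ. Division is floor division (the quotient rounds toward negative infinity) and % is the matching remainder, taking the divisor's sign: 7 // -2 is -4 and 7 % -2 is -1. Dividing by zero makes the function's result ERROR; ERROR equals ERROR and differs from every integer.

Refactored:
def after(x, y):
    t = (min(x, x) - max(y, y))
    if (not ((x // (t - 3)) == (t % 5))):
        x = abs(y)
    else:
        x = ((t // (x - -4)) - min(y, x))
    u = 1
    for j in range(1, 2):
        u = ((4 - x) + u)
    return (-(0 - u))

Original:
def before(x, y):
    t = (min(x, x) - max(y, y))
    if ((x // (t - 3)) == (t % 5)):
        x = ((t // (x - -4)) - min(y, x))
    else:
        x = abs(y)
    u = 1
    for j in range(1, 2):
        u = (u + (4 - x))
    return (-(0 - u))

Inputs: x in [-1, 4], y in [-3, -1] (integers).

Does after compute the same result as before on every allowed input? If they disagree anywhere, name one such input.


This is a faithful refactor — boolean connective usage differs, but the computed results match everywhere.
As a probe, take x=2, y=-1: before runs t=3, then a zero divisor aborts: ERROR; after runs t=3, then a zero divisor aborts: ERROR; both end at ERROR.
An exhaustive pass over the 18 declared inputs shows identical outputs.
verdict: equivalent


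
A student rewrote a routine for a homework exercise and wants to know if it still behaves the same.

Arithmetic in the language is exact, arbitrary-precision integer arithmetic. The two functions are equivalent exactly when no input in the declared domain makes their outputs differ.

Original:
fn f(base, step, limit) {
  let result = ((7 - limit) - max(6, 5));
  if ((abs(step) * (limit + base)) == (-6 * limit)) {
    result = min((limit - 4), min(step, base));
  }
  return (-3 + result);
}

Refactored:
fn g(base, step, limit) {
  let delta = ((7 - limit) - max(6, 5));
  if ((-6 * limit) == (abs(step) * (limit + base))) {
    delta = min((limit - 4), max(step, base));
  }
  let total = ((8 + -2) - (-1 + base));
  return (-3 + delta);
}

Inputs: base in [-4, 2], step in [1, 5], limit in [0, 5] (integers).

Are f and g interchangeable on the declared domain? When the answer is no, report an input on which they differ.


There is a counterexample at base=-4, step=2, limit=1: -7 on one side, -6 on the other.
f: result=0, then ((abs(step) * (limit + base)) == (-6 * limit)) is true, then result=-4, then returns -7
g: delta=0, then ((-6 * limit) == (abs(step) * (limit + base))) is true, then delta=-3, then total=11, then returns -6
verdict: not equivalent; witness: base=-4, step=2, limit=1


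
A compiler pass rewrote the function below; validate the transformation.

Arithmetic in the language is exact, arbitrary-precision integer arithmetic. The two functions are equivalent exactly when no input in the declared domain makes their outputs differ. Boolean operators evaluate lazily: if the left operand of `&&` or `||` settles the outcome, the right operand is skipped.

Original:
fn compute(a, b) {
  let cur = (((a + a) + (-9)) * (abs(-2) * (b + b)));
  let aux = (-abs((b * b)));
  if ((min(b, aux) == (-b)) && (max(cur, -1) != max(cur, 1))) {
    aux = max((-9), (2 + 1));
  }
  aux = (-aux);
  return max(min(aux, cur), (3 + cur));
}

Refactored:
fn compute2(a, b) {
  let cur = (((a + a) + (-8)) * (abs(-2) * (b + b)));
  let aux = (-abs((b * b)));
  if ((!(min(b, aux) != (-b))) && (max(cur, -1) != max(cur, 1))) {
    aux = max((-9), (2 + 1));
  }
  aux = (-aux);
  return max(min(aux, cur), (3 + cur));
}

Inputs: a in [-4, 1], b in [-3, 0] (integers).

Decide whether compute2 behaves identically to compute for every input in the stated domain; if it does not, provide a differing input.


These are not equivalent — on a=-4, b=-3 the outputs split (207 vs 195).
compute: cur becomes 204; next aux becomes -9; next ((min(b, aux) == (-b)) && (max(cur, -1) != max(cur, 1))) evaluates to false; next aux becomes 9; next final value 207
compute2: cur becomes 192; next aux becomes -9; next ((!(min(b, aux) != (-b))) && (max(cur, -1) != max(cur, 1))) evaluates to false; next aux becomes 9; next final value 195
verdict: not equivalent; witness: a=-4, b=-3


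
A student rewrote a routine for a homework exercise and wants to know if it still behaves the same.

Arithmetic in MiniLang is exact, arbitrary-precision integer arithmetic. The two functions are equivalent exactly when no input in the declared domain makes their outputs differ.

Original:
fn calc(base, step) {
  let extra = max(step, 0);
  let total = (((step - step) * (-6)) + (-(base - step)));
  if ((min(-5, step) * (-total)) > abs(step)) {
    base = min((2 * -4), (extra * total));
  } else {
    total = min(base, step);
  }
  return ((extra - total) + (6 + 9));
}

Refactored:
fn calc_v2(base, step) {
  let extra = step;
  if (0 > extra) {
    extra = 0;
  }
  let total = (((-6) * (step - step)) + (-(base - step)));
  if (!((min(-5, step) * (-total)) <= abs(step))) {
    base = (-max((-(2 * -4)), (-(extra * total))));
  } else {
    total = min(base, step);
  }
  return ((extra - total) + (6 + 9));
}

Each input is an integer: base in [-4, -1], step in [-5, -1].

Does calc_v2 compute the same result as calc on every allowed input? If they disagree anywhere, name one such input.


Reading the diff, among the changes: comparison usage differs, plus constant usage differs, plus min/max/abs usage differs, plus boolean connective usage differs, plus branching structure differs, plus statement counts differ.
Spot check at base=-2, step=-4 — calc: extra = 0; total = -2; ((min(-5, step) * (-total)) > abs(step)) -> false; total = -4; return 19. calc_v2: extra = -4; (0 > extra) -> true; extra = 0; total = -2; (!((min(-5, step) * (-total)) <= abs(step))) -> false; total = -4; return 19. Both give 19.
Every one of the 20 inputs gives matching results.
verdict: equivalent


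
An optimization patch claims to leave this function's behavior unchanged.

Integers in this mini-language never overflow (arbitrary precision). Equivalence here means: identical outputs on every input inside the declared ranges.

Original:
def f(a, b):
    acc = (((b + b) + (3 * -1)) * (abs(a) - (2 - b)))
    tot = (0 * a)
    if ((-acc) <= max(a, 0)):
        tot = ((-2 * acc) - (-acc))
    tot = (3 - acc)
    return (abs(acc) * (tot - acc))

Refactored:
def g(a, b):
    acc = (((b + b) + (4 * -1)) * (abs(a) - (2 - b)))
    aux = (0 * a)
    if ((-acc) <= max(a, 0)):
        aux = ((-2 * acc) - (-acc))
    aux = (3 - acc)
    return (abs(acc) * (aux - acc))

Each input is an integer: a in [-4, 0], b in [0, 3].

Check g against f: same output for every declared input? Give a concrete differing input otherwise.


These are not equivalent — on a=-4, b=0 the outputs split (90 vs 152).
f: acc becomes -6; next tot becomes 0; next ((-acc) <= max(a, 0)) evaluates to false; next tot becomes 9; next final value 90
g: acc becomes -8; next aux becomes 0; next ((-acc) <= max(a, 0)) evaluates to false; next aux becomes 11; next final value 152
verdict: not equivalent; witness: a=-4, b=0


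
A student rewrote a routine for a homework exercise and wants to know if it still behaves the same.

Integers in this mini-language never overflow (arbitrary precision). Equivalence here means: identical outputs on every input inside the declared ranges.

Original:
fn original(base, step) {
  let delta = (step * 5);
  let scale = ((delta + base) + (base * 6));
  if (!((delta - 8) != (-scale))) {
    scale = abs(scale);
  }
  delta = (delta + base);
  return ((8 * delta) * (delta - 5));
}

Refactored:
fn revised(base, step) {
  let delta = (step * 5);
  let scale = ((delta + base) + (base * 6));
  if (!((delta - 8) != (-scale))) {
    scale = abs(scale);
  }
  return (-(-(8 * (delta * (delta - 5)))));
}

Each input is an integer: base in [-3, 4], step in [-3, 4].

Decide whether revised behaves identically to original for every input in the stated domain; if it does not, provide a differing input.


The rewrite breaks on base=-3, step=-3, where the results are 3312 and 2400.
original: delta := -15 | scale := -36 | (!((delta - 8) != (-scale))): false | delta := -18 | result 3312
revised: delta := -15 | scale := -36 | (!((delta - 8) != (-scale))): false | result 2400
verdict: not equivalent; witness: base=-3, step=-3


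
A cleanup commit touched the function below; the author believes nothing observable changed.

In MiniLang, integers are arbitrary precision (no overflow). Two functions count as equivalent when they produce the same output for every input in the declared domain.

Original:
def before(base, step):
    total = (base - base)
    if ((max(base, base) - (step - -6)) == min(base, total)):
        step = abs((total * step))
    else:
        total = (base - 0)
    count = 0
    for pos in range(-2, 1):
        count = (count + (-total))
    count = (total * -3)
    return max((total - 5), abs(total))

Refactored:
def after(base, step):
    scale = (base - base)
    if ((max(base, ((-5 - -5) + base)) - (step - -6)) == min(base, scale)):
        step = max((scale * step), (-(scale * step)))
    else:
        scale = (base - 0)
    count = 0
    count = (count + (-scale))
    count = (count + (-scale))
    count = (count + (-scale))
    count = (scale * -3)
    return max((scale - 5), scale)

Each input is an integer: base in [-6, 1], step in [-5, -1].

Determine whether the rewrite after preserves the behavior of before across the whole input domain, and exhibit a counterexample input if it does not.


There is a counterexample at base=-6, step=-5: 6 on one side, -6 on the other.
before: total := 0 | ((max(base, base) - (step - -6)) == min(base, total)): false | total := -6 | count := 0 | iter pos=-2: | count := 6 | iter pos=-1: | count := 12 | iter pos=0: | count := 18 | count := 18 | result 6
after: scale := 0 | ((max(base, ((-5 - -5) + base)) - (step - -6)) == min(base, scale)): false | scale := -6 | count := 0 | count := 6 | count := 12 | count := 18 | count := 18 | result -6
verdict: not equivalent; witness: base=-6, step=-5


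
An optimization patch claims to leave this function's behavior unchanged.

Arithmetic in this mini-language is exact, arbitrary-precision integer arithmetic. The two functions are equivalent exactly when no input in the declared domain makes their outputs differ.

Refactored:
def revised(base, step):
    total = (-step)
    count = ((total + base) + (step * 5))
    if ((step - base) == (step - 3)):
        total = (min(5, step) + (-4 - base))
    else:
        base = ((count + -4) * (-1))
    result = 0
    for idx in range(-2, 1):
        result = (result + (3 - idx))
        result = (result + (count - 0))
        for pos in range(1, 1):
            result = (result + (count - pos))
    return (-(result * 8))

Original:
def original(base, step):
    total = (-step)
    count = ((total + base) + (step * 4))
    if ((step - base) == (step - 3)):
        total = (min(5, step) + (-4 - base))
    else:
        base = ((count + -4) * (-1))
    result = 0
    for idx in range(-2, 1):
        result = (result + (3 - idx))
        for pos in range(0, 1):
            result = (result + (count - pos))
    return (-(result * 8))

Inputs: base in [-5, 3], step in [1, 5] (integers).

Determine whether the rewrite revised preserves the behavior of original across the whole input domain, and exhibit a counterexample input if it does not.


There is a counterexample at base=-5, step=1: -48 on one side, -72 on the other.
original: total = -1; count = -2; ((step - base) == (step - 3)) -> false; base = 6; result = 0; [idx=-2]; result = 5; [pos=0]; result = 3; [idx=-1]; result = 7; [pos=0]; result = 5; [idx=0]; result = 8; [pos=0]; result = 6; return -48
revised: total = -1; count = -1; ((step - base) == (step - 3)) -> false; base = 5; result = 0; [idx=-2]; result = 5; result = 4; the pos loop: no iterations; [idx=-1]; result = 8; result = 7; the pos loop: no iterations; [idx=0]; result = 10; result = 9; the pos loop: no iterations; return -72
verdict: not equivalent; witness: base=-5, step=1


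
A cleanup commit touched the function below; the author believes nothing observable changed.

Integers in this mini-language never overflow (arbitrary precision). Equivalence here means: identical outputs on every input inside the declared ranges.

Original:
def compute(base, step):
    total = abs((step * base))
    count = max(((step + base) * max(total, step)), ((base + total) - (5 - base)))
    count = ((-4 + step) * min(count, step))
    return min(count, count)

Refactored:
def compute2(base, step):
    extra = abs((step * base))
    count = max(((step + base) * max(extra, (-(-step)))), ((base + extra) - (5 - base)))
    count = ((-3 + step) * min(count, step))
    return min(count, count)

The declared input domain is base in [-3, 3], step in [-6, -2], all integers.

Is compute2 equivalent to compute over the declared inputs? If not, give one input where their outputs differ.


There is a counterexample at base=-3, step=-6: 60 on one side, 54 on the other.
compute: total=18, then count=7, then count=60, then returns 60
compute2: extra=18, then count=7, then count=54, then returns 54
verdict: not equivalent; witness: base=-3, step=-6


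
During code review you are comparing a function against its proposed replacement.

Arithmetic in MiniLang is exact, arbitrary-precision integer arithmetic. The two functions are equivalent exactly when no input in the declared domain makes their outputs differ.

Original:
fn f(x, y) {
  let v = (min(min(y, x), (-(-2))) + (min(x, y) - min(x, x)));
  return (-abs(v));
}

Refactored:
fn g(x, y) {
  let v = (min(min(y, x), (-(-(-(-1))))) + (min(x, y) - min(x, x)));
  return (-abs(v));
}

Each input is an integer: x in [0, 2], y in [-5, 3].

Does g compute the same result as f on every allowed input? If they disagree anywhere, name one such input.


These are not equivalent — on x=2, y=2 the outputs split (-2 vs -1).
f: v := 2 | result -2
g: v := 1 | result -1
verdict: not equivalent; witness: x=2, y=2


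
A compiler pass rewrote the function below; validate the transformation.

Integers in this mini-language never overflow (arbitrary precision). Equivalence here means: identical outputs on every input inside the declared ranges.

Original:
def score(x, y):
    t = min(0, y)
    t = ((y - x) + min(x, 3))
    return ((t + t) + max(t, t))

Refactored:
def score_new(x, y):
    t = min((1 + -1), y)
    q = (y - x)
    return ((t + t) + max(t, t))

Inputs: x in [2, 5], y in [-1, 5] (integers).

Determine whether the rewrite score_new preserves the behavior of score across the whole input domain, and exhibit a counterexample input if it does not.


Consider the input x=2, y=1.
score: t becomes 0; next t becomes 1; next final value 3
score_new: t becomes 0; next q becomes -1; next final value 0
3 against 0: the behavior changed.
verdict: not equivalent; witness: x=2, y=1


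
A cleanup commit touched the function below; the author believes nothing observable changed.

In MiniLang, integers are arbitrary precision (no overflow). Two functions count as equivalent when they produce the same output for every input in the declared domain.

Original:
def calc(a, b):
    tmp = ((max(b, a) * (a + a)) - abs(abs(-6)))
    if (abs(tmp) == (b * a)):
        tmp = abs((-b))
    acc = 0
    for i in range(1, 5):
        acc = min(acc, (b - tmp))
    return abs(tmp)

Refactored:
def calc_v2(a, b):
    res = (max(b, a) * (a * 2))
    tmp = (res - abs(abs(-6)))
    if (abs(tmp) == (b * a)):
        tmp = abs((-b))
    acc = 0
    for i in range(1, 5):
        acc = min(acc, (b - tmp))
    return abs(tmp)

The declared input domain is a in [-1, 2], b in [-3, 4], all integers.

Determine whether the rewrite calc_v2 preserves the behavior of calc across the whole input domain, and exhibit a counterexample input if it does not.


Changes here: constant usage differs, local variable names differ, arithmetic usage differs, statement counts differ; the full 32-point sweep finds no disagreement.
verdict: equivalent


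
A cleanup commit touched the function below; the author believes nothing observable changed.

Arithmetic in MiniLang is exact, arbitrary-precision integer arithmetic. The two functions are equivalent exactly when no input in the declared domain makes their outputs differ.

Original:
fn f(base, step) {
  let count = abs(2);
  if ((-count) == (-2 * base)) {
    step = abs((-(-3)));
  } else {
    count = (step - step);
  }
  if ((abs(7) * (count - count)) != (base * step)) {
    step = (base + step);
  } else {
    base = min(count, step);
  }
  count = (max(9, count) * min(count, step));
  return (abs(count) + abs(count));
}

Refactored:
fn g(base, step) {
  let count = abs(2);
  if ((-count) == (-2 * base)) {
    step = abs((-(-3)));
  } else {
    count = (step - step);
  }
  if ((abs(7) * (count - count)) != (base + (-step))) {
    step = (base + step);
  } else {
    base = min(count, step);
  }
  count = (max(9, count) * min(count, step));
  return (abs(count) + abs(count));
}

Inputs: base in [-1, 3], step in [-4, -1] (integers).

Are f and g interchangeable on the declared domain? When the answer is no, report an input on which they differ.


These are not equivalent — on base=-1, step=-1 the outputs split (36 vs 18).
f: count := 2 | ((-count) == (-2 * base)): false | count := 0 | ((abs(7) * (count - count)) != (base * step)): true | step := -2 | count := -18 | result 36
g: count := 2 | ((-count) == (-2 * base)): false | count := 0 | ((abs(7) * (count - count)) != (base + (-step))): false | base := -1 | count := -9 | result 18
verdict: not equivalent; witness: base=-1, step=-1


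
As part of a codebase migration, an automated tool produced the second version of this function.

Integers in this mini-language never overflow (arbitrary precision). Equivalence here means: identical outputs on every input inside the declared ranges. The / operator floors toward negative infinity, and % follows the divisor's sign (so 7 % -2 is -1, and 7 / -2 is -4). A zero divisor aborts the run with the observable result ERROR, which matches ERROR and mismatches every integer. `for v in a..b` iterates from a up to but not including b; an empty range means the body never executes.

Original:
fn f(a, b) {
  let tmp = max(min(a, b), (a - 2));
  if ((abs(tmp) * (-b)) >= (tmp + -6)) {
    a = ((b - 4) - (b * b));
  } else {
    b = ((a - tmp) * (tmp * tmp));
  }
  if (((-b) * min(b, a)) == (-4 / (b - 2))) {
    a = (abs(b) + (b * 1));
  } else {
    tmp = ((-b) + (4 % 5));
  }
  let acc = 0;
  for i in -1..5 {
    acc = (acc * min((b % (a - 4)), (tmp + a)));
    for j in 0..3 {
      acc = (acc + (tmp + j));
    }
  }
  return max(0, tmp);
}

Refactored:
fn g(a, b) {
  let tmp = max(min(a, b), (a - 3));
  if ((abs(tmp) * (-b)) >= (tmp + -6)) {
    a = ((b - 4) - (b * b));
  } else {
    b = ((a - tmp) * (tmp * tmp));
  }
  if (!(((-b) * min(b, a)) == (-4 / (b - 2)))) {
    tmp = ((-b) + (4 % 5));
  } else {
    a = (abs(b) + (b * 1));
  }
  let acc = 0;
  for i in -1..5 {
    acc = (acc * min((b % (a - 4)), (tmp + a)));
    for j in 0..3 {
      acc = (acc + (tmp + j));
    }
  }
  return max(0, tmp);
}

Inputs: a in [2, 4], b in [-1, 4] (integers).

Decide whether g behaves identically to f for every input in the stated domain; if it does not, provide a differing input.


There is a counterexample at a=4, b=1: 2 on one side, 1 on the other.
f: tmp becomes 2; next ((abs(tmp) * (-b)) >= (tmp + -6)) evaluates to true; next a becomes -4; next (((-b) * min(b, a)) == (-4 / (b - 2))) evaluates to true; next a becomes 2; next acc becomes 0; next at i=-1:; next acc becomes 0; next at j=0:; next acc becomes 2; next at j=1:; next acc becomes 5; next at j=2:; next acc becomes 9; next at i=0:; next acc becomes -9; next at j=0:; next acc becomes -7; next at j=1:; next acc becomes -4; next at j=2:; next acc becomes 0; next at i=1:; next acc becomes 0; next at j=0:; next acc becomes 2; next at j=1:; next acc becomes 5; next at j=2:; next acc becomes 9; next at i=2:; next acc becomes -9; next at j=0:; next acc becomes -7; next at j=1:; next acc becomes -4; next at j=2:; next acc becomes 0; next at i=3:; next acc becomes 0; next at j=0:; next acc becomes 2; next at j=1:; next acc becomes 5; next at j=2:; next acc becomes 9; next at i=4:; next acc becomes -9; next at j=0:; next acc becomes -7; next at j=1:; next acc becomes -4; next at j=2:; next acc becomes 0; next final value 2
g: tmp becomes 1; next ((abs(tmp) * (-b)) >= (tmp + -6)) evaluates to true; next a becomes -4; next (!(((-b) * min(b, a)) == (-4 / (b - 2)))) evaluates to false; next a becomes 2; next acc becomes 0; next at i=-1:; next acc becomes 0; next at j=0:; next acc becomes 1; next at j=1:; next acc becomes 3; next at j=2:; next acc becomes 6; next at i=0:; next acc becomes -6; next at j=0:; next acc becomes -5; next at j=1:; next acc becomes -3; next at j=2:; next acc becomes 0; next at i=1:; next acc becomes 0; next at j=0:; next acc becomes 1; next at j=1:; next acc becomes 3; next at j=2:; next acc becomes 6; next at i=2:; next acc becomes -6; next at j=0:; next acc becomes -5; next at j=1:; next acc becomes -3; next at j=2:; next acc becomes 0; next at i=3:; next acc becomes 0; next at j=0:; next acc becomes 1; next at j=1:; next acc becomes 3; next at j=2:; next acc becomes 6; next at i=4:; next acc becomes -6; next at j=0:; next acc becomes -5; next at j=1:; next acc becomes -3; next at j=2:; next acc becomes 0; next final value 1
verdict: not equivalent; witness: a=4, b=1
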